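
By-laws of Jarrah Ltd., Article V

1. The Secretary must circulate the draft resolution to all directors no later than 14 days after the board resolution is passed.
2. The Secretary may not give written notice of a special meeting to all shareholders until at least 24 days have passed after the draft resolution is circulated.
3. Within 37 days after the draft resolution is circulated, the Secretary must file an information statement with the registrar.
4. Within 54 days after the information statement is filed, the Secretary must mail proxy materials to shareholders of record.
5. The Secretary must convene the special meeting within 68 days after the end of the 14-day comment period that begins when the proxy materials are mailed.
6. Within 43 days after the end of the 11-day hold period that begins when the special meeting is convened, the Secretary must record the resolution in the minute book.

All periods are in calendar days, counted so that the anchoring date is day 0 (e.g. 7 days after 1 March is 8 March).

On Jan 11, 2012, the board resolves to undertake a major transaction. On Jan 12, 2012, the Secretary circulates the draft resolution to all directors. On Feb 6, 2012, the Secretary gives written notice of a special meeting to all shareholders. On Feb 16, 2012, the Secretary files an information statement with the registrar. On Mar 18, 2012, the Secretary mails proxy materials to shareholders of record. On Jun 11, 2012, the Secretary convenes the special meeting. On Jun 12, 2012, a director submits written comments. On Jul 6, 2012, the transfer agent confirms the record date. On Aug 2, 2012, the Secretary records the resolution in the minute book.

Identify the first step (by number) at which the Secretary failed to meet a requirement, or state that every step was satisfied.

Step 1 — counting 14 days from Jan 11, 2012 (when the board resolution is passed) gives a deadline of Jan 25, 2012; Jan 12, 2012 is within that limit.
Step 2 — must wait 24 days from Jan 12, 2012 (when the draft resolution is circulated), so not before Feb 5, 2012; done Feb 6, 2012 — permitted.
Step 3 — counting 37 days from Jan 12, 2012 (when the draft resolution is circulated) gives a deadline of Feb 18, 2012; done Feb 16, 2012 — timely.
Step 4 — counting 54 days from Feb 16, 2012 (when the information statement is filed) gives a deadline of Apr 10, 2012; completed Mar 18, 2012, before the deadline.
Step 5 — counting 68 days from Apr 1, 2012 (end of the 14-day comment period, which began when the proxy materials are mailed on Mar 18, 2012) gives a deadline of Jun 8, 2012; done Jun 11, 2012 — 3 days late.
Later steps need not be reached.

Step 5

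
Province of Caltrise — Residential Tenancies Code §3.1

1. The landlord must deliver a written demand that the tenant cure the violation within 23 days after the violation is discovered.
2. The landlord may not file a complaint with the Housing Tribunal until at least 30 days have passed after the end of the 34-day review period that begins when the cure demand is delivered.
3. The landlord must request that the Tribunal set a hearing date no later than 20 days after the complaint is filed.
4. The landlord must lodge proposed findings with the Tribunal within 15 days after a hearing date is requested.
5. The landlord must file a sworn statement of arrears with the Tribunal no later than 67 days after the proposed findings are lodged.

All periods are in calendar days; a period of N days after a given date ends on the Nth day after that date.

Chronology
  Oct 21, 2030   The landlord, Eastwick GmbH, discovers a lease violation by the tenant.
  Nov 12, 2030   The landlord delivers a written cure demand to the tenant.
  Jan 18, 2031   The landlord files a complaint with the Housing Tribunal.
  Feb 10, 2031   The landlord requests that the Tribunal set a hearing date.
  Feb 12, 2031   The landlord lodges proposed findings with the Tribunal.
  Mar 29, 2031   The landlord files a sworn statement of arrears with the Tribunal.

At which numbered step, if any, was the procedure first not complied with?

Step 3

(1) due by Oct 21, 2030 + 23 days = Nov 13, 2030; done Nov 12, 2030 — timely.
(2) permitted from Dec 16, 2030 + 30 days = Jan 15, 2031 onward; done Jan 18, 2031, after the minimum wait.
(3) due by Jan 18, 2031 + 20 days = Feb 7, 2031; done Feb 10, 2031 — 3 days late.
The procedure was therefore not followed at step 3.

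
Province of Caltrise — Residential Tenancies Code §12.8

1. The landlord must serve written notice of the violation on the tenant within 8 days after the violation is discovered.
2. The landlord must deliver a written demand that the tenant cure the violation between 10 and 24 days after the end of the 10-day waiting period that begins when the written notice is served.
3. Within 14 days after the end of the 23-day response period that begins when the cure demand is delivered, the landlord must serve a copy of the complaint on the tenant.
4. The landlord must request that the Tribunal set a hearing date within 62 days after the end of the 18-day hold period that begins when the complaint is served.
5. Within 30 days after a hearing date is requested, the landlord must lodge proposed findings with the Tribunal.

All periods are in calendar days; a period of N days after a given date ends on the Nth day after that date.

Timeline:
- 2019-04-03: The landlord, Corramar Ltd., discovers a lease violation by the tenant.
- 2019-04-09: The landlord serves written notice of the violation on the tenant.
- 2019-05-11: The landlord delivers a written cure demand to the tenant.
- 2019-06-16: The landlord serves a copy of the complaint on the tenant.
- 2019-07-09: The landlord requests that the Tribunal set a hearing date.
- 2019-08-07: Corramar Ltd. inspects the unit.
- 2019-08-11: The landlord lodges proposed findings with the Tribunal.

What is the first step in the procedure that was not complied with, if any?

Step 1 — counting 8 days from 2019-04-03 (when the violation is discovered) gives a deadline of 2019-04-11; 2019-04-09 is within that limit.
Step 2 — 10 and 24 days from 2019-04-19 (end of the 10-day waiting period, which began when the written notice is served on 2019-04-09) are 2019-04-29 and 2019-05-13 respectively; done 2019-05-11, which is between those dates.
Step 3 — counting 14 days from 2019-06-03 (end of the 23-day response period, which began when the cure demand is delivered on 2019-05-11) gives a deadline of 2019-06-17; completed 2019-06-16, before the deadline.
Step 4 — counting 62 days from 2019-07-04 (end of the 18-day hold period, which began when the complaint is served on 2019-06-16) gives a deadline of 2019-09-04; 2019-07-09 is within that limit.
Step 5 — counting 30 days from 2019-07-09 (when a hearing date is requested) gives a deadline of 2019-08-08; done 2019-08-11 — 3 days late.
The procedure was therefore not followed at step 5.

Step 5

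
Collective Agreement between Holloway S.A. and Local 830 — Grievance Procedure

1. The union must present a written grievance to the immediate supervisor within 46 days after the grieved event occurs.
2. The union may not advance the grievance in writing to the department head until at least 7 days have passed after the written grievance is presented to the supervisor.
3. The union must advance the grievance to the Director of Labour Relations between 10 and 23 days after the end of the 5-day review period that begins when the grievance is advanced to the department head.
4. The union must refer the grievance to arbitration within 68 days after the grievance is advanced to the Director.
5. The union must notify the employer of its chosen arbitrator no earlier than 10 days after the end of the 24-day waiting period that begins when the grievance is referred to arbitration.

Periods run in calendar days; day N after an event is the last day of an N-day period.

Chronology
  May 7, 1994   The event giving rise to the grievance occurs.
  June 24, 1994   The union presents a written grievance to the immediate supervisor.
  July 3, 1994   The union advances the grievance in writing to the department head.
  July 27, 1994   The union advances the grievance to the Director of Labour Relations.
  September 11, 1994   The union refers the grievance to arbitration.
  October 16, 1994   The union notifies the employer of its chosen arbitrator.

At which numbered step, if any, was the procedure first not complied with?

Step 1

(1) due by May 7, 1994 + 46 days = June 22, 1994; done June 24, 1994 — 2 days late.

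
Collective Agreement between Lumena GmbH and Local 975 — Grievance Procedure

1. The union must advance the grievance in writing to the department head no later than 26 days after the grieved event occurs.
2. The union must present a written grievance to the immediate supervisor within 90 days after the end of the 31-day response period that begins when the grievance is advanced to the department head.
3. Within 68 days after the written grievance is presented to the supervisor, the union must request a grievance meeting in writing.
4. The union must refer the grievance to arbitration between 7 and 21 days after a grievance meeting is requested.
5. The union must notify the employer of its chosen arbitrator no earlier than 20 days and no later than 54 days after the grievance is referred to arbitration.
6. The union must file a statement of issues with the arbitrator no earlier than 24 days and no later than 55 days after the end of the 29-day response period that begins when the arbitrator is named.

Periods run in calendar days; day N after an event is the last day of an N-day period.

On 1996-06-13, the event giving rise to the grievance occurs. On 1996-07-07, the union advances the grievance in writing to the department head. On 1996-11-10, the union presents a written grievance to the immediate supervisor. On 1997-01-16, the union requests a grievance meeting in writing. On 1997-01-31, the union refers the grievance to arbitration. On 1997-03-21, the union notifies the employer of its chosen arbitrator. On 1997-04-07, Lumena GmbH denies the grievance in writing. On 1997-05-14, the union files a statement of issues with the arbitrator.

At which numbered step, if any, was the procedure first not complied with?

Step 1 — counting 26 days from 1996-06-13 (when the grieved event occurs) gives a deadline of 1996-07-09; done 1996-07-07 — timely.
Step 2 — counting 90 days from 1996-08-07 (end of the 31-day response period, which began when the grievance is advanced to the department head on 1996-07-07) gives a deadline of 1996-11-05; not done until 1996-11-10, 5 days after the deadline.

Step 2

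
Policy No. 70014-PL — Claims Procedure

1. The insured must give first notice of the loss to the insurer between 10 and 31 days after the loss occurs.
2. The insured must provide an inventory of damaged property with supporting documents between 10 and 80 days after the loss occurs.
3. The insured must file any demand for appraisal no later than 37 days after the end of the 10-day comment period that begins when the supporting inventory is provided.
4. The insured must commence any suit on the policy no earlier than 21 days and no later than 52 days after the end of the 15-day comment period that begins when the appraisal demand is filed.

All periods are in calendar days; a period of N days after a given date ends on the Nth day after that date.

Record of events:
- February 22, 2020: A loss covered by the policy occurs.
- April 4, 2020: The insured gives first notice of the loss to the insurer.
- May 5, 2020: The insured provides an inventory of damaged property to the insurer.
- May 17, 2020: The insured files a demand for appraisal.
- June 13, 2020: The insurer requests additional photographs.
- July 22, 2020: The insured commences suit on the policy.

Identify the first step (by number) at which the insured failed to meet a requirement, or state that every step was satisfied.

Step 1: the window is 10–31 days after February 22, 2020 (when the loss occurs), so March 3, 2020 through March 24, 2020; April 4, 2020 is 11 days past the end of the window.

Step 1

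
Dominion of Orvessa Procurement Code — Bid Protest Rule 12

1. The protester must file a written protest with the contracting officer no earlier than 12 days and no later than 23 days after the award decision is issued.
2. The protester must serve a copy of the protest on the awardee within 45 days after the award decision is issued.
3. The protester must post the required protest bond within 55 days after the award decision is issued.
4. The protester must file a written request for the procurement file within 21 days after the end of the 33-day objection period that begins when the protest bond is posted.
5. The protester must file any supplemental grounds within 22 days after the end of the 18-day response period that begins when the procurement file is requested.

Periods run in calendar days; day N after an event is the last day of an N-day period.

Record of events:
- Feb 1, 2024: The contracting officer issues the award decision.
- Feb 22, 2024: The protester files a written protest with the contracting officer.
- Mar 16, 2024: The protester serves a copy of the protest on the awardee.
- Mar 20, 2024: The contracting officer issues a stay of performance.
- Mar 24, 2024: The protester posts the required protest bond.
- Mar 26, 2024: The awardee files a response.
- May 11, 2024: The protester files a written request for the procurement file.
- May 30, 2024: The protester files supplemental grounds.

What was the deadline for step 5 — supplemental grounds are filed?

The procurement file is requested on May 11, 2024; the 18-day response period therefore ends May 29, 2024, and step 5 runs from that date. 22 days after May 29, 2024 is Jun 20, 2024.

Jun 20, 2024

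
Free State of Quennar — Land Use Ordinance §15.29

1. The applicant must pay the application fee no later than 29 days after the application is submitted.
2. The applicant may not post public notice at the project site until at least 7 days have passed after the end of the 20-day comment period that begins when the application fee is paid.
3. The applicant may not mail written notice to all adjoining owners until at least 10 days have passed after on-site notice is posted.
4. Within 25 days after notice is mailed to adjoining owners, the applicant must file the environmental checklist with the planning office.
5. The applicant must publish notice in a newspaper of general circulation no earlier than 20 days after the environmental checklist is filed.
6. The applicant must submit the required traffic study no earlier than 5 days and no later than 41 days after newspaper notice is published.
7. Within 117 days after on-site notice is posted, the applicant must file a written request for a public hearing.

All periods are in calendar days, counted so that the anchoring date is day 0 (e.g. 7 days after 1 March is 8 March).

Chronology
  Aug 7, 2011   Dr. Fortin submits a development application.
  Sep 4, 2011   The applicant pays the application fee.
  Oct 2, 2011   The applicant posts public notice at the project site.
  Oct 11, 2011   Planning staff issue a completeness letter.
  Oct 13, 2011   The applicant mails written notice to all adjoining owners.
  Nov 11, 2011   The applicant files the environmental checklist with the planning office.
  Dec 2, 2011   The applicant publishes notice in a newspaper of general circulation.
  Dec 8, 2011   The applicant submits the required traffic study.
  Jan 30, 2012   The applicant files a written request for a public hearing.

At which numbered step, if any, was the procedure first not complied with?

Step 4

Step 1 — counting 29 days from Aug 7, 2011 (when the application is submitted) gives a deadline of Sep 5, 2011; Sep 4, 2011 is within that limit.
Step 2 — must wait 7 days from Sep 24, 2011 (end of the 20-day comment period, which began when the application fee is paid on Sep 4, 2011), so not before Oct 1, 2011; Oct 2, 2011 is on or after that date.
Step 3 — must wait 10 days from Oct 2, 2011 (when on-site notice is posted), so not before Oct 12, 2011; done Oct 13, 2011 — permitted.
Step 4 — counting 25 days from Oct 13, 2011 (when notice is mailed to adjoining owners) gives a deadline of Nov 7, 2011; done Nov 11, 2011 — 4 days late.
The procedure was therefore not followed at step 4.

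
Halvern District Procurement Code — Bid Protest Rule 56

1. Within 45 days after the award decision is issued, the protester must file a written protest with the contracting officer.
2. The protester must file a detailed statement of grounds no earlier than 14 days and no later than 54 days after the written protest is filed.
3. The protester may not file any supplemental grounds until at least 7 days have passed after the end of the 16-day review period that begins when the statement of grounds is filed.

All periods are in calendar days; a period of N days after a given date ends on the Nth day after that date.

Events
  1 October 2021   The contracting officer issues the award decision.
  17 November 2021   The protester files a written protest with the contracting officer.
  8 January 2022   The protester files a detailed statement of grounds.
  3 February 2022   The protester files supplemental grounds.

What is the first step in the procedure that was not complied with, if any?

Step 1

Step 1 — counting 45 days from 1 October 2021 (when the award decision is issued) gives a deadline of 15 November 2021; 17 November 2021 misses that deadline by 2 days.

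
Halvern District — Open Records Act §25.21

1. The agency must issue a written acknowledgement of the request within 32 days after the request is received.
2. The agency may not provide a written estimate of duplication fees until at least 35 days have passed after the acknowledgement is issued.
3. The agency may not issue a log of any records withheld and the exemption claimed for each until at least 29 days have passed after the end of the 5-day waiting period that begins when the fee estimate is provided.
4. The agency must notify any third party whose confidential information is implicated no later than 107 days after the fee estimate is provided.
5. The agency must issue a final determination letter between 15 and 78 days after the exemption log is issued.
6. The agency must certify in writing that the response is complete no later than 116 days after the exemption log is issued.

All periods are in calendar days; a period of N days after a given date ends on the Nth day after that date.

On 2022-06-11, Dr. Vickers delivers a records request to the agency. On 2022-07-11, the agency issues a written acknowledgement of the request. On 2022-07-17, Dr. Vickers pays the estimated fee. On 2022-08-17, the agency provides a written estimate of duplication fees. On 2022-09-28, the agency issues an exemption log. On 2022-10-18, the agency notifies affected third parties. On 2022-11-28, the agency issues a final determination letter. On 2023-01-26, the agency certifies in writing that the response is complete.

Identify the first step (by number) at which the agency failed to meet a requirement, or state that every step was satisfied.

Step 6

(1) due by 2022-06-11 + 32 days = 2022-07-13; completed 2022-07-11, before the deadline.
(2) permitted from 2022-07-11 + 35 days = 2022-08-15 onward; done 2022-08-17, after the minimum wait.
(3) permitted from 2022-08-22 + 29 days = 2022-09-20 onward; 2022-09-28 is on or after that date.
(4) due by 2022-08-17 + 107 days = 2022-12-02; completed 2022-10-18, before the deadline.
(5) the permitted window runs from 2022-09-28 + 15 = 2022-10-13 to 2022-09-28 + 78 = 2022-12-15; done 2022-11-28 — within the window.
(6) due by 2022-09-28 + 116 days = 2023-01-22; 2023-01-26 misses that deadline by 4 days.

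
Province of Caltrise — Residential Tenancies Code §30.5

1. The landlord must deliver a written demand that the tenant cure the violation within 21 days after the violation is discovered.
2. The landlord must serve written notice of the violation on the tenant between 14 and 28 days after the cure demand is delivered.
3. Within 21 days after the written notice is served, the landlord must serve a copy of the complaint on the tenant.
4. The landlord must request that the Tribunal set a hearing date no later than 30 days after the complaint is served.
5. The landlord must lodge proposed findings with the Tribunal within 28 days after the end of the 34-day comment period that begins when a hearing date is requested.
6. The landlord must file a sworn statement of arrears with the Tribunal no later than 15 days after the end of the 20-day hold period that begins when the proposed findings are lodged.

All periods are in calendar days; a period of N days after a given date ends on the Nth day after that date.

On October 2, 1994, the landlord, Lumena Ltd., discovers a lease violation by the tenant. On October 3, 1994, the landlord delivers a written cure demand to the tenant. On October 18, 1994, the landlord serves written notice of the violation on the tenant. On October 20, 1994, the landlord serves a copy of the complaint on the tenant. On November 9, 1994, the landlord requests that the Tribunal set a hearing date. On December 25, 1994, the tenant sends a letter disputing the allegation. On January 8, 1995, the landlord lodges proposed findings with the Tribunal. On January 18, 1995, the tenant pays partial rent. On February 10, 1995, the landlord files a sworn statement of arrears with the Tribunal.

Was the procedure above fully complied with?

(1) due by October 2, 1994 + 21 days = October 23, 1994; October 3, 1994 is within that limit.
(2) the permitted window runs from October 3, 1994 + 14 = October 17, 1994 to October 3, 1994 + 28 = October 31, 1994; October 18, 1994 falls inside that range.
(3) due by October 18, 1994 + 21 days = November 8, 1994; done October 20, 1994 — timely.
(4) due by October 20, 1994 + 30 days = November 19, 1994; done November 9, 1994 — timely.
(5) due by December 13, 1994 + 28 days = January 10, 1995; January 8, 1995 is within that limit.
(6) due by January 28, 1995 + 15 days = February 12, 1995; completed February 10, 1995, before the deadline.

Yes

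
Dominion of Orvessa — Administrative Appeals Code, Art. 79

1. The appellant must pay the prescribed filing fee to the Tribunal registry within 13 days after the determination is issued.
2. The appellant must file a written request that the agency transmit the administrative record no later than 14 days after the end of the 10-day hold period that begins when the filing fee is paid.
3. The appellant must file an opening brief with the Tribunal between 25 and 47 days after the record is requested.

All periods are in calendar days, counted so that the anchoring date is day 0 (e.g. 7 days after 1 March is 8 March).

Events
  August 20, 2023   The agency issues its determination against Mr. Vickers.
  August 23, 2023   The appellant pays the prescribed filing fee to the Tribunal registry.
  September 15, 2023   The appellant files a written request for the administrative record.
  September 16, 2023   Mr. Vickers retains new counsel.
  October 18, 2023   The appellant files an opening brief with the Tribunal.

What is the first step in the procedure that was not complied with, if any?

Step 1 — counting 13 days from August 20, 2023 (when the determination is issued) gives a deadline of September 2, 2023; done August 23, 2023 — timely.
Step 2 — counting 14 days from September 2, 2023 (end of the 10-day hold period, which began when the filing fee is paid on August 23, 2023) gives a deadline of September 16, 2023; September 15, 2023 is within that limit.
Step 3 — 25 and 47 days from September 15, 2023 (when the record is requested) are October 10, 2023 and November 1, 2023 respectively; done October 18, 2023 — within the window.

None — every step was satisfied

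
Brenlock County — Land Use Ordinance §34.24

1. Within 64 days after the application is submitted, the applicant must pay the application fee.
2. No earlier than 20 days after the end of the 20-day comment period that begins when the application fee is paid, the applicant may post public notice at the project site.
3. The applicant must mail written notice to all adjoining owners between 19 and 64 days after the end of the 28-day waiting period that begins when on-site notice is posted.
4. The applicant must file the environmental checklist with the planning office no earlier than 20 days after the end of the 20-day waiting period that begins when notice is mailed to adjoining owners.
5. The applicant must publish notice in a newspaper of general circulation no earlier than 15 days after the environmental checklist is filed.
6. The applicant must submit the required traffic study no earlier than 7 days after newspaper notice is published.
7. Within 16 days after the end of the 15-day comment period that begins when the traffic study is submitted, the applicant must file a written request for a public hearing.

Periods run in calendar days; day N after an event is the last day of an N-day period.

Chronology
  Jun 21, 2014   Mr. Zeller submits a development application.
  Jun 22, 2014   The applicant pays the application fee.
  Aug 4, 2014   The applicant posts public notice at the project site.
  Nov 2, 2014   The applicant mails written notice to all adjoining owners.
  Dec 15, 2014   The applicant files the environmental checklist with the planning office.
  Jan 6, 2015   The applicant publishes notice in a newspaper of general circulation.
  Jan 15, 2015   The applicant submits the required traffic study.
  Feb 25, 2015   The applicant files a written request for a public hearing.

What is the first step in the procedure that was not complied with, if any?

Step 7

Step 1: 64 days after Jun 21, 2014 (when the application is submitted) is Aug 24, 2014; completed Jun 22, 2014, before the deadline.
Step 2: the earliest permitted date is 20 days after Jul 12, 2014 (end of the 20-day comment period, which began when the application fee is paid on Jun 22, 2014), i.e. Aug 1, 2014; done Aug 4, 2014 — permitted.
Step 3: the window is 19–64 days after Sep 1, 2014 (end of the 28-day waiting period, which began when on-site notice is posted on Aug 4, 2014), so Sep 20, 2014 through Nov 4, 2014; done Nov 2, 2014, which is between those dates.
Step 4: the earliest permitted date is 20 days after Nov 22, 2014 (end of the 20-day waiting period, which began when notice is mailed to adjoining owners on Nov 2, 2014), i.e. Dec 12, 2014; Dec 15, 2014 is on or after that date.
Step 5: the earliest permitted date is 15 days after Dec 15, 2014 (when the environmental checklist is filed), i.e. Dec 30, 2014; Jan 6, 2015 is on or after that date.
Step 6: the earliest permitted date is 7 days after Jan 6, 2015 (when newspaper notice is published), i.e. Jan 13, 2015; done Jan 15, 2015 — permitted.
Step 7: 16 days after Jan 30, 2015 (end of the 15-day comment period, which began when the traffic study is submitted on Jan 15, 2015) is Feb 15, 2015; Feb 25, 2015 misses that deadline by 10 days.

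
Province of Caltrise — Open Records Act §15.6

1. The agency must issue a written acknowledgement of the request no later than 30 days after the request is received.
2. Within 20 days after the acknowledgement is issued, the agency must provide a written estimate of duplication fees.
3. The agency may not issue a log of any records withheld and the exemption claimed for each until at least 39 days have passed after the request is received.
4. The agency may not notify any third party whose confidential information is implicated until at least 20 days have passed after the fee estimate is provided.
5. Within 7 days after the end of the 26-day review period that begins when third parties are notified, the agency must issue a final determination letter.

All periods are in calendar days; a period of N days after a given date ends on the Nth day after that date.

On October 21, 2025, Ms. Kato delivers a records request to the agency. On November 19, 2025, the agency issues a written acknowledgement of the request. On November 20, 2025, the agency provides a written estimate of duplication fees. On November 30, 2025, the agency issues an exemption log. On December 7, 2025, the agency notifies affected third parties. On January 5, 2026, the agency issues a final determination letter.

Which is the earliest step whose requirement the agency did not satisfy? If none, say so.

Step 4

Step 1 — counting 30 days from October 21, 2025 (when the request is received) gives a deadline of November 20, 2025; completed November 19, 2025, before the deadline.
Step 2 — counting 20 days from November 19, 2025 (when the acknowledgement is issued) gives a deadline of December 9, 2025; done November 20, 2025 — timely.
Step 3 — must wait 39 days from October 21, 2025 (when the request is received), so not before November 29, 2025; done November 30, 2025 — permitted.
Step 4 — must wait 20 days from November 20, 2025 (when the fee estimate is provided), so not before December 10, 2025; December 7, 2025 is 3 days before the earliest permitted date.
Later steps need not be reached.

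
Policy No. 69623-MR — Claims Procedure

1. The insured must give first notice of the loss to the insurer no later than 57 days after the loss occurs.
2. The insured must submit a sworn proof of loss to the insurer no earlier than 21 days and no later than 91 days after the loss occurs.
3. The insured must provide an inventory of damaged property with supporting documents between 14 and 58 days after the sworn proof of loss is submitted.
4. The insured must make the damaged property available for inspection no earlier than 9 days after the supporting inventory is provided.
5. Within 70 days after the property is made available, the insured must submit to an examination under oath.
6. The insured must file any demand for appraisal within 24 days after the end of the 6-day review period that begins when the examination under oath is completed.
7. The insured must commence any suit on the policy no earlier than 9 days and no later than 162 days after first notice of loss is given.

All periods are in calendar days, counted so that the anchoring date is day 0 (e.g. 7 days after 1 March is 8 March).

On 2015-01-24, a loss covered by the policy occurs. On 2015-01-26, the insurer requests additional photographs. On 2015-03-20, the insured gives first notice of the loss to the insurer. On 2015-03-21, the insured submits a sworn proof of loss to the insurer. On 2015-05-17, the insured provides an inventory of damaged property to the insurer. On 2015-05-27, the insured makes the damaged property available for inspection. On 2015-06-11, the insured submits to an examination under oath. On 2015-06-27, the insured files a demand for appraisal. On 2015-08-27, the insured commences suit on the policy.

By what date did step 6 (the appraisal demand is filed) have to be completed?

2015-07-11

The examination under oath is completed on 2015-06-11; the 6-day review period therefore ends 2015-06-17, and step 6 runs from that date. 24 days after 2015-06-17 is 2015-07-11.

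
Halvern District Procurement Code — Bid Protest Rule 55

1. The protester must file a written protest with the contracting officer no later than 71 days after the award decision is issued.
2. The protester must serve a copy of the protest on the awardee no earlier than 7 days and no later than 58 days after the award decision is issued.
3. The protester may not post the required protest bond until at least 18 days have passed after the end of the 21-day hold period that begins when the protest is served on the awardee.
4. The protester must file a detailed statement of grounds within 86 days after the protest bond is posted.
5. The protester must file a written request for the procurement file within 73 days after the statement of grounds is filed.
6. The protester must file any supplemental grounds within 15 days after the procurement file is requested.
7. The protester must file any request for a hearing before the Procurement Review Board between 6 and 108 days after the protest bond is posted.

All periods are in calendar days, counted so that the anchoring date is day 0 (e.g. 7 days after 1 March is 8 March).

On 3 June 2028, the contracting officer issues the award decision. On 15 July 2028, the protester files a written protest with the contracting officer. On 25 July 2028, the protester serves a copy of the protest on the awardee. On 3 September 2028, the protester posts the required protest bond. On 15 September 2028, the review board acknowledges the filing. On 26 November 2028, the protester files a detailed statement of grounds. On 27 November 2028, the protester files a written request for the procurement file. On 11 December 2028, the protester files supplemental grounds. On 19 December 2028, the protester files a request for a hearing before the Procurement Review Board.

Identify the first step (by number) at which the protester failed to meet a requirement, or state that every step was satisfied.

Step 1 — counting 71 days from 3 June 2028 (when the award decision is issued) gives a deadline of 13 August 2028; done 15 July 2028 — timely.
Step 2 — 7 and 58 days from 3 June 2028 (when the award decision is issued) are 10 June 2028 and 31 July 2028 respectively; done 25 July 2028 — within the window.
Step 3 — must wait 18 days from 15 August 2028 (end of the 21-day hold period, which began when the protest is served on the awardee on 25 July 2028), so not before 2 September 2028; done 3 September 2028, after the minimum wait.
Step 4 — counting 86 days from 3 September 2028 (when the protest bond is posted) gives a deadline of 28 November 2028; 26 November 2028 is within that limit.
Step 5 — counting 73 days from 26 November 2028 (when the statement of grounds is filed) gives a deadline of 7 February 2029; 27 November 2028 is within that limit.
Step 6 — counting 15 days from 27 November 2028 (when the procurement file is requested) gives a deadline of 12 December 2028; completed 11 December 2028, before the deadline.
Step 7 — 6 and 108 days from 3 September 2028 (when the protest bond is posted) are 9 September 2028 and 20 December 2028 respectively; 19 December 2028 falls inside that range.

None — every step was satisfied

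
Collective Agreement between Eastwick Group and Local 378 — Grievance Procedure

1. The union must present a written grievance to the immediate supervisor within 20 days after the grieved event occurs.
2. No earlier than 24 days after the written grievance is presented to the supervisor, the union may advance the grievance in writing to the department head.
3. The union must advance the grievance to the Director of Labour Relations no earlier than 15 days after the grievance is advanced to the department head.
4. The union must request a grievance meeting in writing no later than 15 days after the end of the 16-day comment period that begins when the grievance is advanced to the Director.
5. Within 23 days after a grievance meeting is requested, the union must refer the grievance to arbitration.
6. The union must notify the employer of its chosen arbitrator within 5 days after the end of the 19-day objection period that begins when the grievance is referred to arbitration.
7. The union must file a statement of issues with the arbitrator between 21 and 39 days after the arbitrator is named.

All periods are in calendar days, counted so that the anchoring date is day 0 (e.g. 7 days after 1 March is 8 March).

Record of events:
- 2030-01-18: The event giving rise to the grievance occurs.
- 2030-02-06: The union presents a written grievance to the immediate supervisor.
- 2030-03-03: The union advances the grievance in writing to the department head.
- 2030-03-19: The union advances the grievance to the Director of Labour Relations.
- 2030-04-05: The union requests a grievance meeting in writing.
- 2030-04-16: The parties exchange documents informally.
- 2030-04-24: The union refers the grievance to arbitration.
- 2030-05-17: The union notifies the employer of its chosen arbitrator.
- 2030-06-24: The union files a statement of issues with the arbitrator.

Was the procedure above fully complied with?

Yes

Step 1 — counting 20 days from 2030-01-18 (when the grieved event occurs) gives a deadline of 2030-02-07; completed 2030-02-06, before the deadline.
Step 2 — must wait 24 days from 2030-02-06 (when the written grievance is presented to the supervisor), so not before 2030-03-02; done 2030-03-03 — permitted.
Step 3 — must wait 15 days from 2030-03-03 (when the grievance is advanced to the department head), so not before 2030-03-18; 2030-03-19 is on or after that date.
Step 4 — counting 15 days from 2030-04-04 (end of the 16-day comment period, which began when the grievance is advanced to the Director on 2030-03-19) gives a deadline of 2030-04-19; 2030-04-05 is within that limit.
Step 5 — counting 23 days from 2030-04-05 (when a grievance meeting is requested) gives a deadline of 2030-04-28; completed 2030-04-24, before the deadline.
Step 6 — counting 5 days from 2030-05-13 (end of the 19-day objection period, which began when the grievance is referred to arbitration on 2030-04-24) gives a deadline of 2030-05-18; done 2030-05-17 — timely.
Step 7 — 21 and 39 days from 2030-05-17 (when the arbitrator is named) are 2030-06-07 and 2030-06-25 respectively; done 2030-06-24, which is between those dates.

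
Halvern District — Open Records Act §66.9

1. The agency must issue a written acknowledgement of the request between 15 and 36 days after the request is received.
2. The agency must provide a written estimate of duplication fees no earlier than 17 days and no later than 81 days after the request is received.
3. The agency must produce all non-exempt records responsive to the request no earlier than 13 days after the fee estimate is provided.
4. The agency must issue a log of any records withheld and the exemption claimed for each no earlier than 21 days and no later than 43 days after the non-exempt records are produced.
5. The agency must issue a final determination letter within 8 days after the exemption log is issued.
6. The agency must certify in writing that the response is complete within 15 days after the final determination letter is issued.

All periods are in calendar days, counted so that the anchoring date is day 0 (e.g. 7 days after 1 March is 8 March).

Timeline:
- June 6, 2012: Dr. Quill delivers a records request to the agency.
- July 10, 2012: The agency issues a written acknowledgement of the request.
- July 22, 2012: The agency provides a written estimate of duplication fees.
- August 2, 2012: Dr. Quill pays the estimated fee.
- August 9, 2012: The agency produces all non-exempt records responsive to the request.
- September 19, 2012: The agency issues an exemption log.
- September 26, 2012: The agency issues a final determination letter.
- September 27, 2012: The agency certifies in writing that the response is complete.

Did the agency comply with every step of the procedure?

Yes

Step 1 — 15 and 36 days from June 6, 2012 (when the request is received) are June 21, 2012 and July 12, 2012 respectively; done July 10, 2012 — within the window.
Step 2 — 17 and 81 days from June 6, 2012 (when the request is received) are June 23, 2012 and August 26, 2012 respectively; done July 22, 2012 — within the window.
Step 3 — must wait 13 days from July 22, 2012 (when the fee estimate is provided), so not before August 4, 2012; done August 9, 2012 — permitted.
Step 4 — 21 and 43 days from August 9, 2012 (when the non-exempt records are produced) are August 30, 2012 and September 21, 2012 respectively; done September 19, 2012, which is between those dates.
Step 5 — counting 8 days from September 19, 2012 (when the exemption log is issued) gives a deadline of September 27, 2012; done September 26, 2012 — timely.
Step 6 — counting 15 days from September 26, 2012 (when the final determination letter is issued) gives a deadline of October 11, 2012; completed September 27, 2012, before the deadline.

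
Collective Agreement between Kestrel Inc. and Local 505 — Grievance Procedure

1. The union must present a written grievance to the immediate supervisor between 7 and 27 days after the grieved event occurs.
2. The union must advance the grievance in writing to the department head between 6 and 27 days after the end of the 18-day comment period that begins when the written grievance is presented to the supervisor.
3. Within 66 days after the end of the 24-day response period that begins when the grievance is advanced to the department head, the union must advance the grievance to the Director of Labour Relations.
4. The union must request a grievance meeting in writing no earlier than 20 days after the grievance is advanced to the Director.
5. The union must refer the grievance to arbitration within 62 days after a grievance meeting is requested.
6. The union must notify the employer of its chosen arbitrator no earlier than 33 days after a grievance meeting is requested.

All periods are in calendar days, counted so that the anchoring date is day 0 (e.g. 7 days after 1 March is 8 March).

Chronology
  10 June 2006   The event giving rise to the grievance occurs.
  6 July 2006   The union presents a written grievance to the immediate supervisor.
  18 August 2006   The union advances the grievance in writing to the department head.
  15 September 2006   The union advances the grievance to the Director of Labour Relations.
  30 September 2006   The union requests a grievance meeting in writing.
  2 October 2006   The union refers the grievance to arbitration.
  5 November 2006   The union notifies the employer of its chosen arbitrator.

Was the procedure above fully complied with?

(1) the permitted window runs from 10 June 2006 + 7 = 17 June 2006 to 10 June 2006 + 27 = 7 July 2006; done 6 July 2006 — within the window.
(2) the permitted window runs from 24 July 2006 + 6 = 30 July 2006 to 24 July 2006 + 27 = 20 August 2006; done 18 August 2006 — within the window.
(3) due by 11 September 2006 + 66 days = 16 November 2006; 15 September 2006 is within that limit.
(4) permitted from 15 September 2006 + 20 days = 5 October 2006 onward; acted on 30 September 2006, 5 days prematurely.
Later steps need not be reached.

No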